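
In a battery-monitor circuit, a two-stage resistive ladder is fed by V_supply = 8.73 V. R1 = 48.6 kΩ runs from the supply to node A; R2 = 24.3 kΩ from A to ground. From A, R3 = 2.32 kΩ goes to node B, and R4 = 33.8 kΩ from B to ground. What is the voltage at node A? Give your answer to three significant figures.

The second stage (R3 + R4 = 36.12 kΩ) loads node A in parallel with R2.
R2 ‖ (R3+R4) = 14.53 kΩ.
V_A = 8.73 × 14.53/(48.6 + 14.53) = 2.009 V.

V_A ≈ 2.01 V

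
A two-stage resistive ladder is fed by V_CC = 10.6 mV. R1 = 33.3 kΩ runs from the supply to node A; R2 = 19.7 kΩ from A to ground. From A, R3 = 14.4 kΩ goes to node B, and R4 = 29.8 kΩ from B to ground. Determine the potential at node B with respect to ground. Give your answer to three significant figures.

Node A sees R2 in parallel with the series input of stage 2, R3 + R4 = 44.20 kΩ.
R2 ‖ (R3+R4) = 13.63 kΩ.
So V_A = 10.6 × 0.2904 = 3.078 mV.
V_B = V_A × 0.6742 = 2.075 mV.

V_B ≈ 2.08 mV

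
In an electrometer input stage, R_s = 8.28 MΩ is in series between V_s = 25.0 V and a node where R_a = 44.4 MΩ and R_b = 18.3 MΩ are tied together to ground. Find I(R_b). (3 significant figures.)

Equivalent of the parallel group: R_p = 12.96 MΩ.
V_A = 25.0 × 12.96/21.24 = 15.25 V.
I(R_b) = V_A / R_b = 15.25/18.3 = 0.8335 µA.
(Equivalently: I_total = 1.177 µA, then current-divider fraction G_k/ΣG = 0.7081.)

I ≈ 0.834 µA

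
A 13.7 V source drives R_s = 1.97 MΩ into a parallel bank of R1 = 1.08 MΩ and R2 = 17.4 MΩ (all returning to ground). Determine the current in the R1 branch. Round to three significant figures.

I ≈ 4.32 µA

Parallel bank: R_p = 1/(1/1.08 + 1/17.4) = 1.017 MΩ.
V_A = 13.7 × 1.017/2.987 = 4.664 V.
I(R1) = V_A / R1 = 4.664/1.08 = 4.319 µA.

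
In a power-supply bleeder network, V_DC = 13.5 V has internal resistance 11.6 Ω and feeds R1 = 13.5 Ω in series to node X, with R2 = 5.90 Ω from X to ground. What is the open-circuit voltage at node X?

R1' = 11.6 + 13.5 = 25.10 Ω (source resistance + R1).
V_th is the unloaded tap voltage: V_DC · R2/(R1'+R2) = 13.5 × 0.1903 = 2.569 V.

V_th ≈ 2.57 V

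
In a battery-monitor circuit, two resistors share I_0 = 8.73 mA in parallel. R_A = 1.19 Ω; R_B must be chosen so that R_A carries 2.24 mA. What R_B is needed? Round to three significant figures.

The fraction through R_A equals R_B/(R_A+R_B).
2.24/8.73 = R_B/(R_A + R_B) → R_B = R_A · (0.2566)/(1 − 0.2566) = 1.19 × 0.3451 = 0.4107 Ω.

R_B ≈ 0.411 Ω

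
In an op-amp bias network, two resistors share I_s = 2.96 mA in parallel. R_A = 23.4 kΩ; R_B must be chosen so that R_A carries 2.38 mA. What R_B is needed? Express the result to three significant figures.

The fraction through R_A equals R_B/(R_A+R_B).
With f = 0.8041, R_B = R_A · f/(1−f) = 23.4 × 4.103 = 96.02 kΩ.

R_B ≈ 96.0 kΩ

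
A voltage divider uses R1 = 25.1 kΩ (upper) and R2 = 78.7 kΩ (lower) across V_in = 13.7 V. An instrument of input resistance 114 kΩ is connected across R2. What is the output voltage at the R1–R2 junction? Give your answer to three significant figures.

R2 ‖ R_L = (78.7 × 114)/(78.7 + 114) = 46.56 kΩ.
Now apply the divider: V_out = 13.7 × 0.6497 = 8.901 V.

V_out ≈ 8.90 V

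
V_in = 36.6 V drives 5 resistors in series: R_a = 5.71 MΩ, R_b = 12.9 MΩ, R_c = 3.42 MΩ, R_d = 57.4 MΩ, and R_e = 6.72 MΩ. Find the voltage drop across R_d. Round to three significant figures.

V ≈ 24.4 V

Total series resistance ΣR = 5.71 + 12.9 + 3.42 + 57.4 + 6.72 = 86.15 MΩ.
V = V_in · R/ΣR = 36.6 × 0.6663 = 24.39 V.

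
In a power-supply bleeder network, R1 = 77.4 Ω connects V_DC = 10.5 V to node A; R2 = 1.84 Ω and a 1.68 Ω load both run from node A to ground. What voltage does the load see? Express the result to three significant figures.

The load sits in parallel with R2, giving an effective lower resistance R2' = R2·R_L/(R2+R_L) = 0.8782 Ω.
Now apply the divider: V_out = 10.5 × 0.01122 = 0.1178 V.

V_out ≈ 0.118 V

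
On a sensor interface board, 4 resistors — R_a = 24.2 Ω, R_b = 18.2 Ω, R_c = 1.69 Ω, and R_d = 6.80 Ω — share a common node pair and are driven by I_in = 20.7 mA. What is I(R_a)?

I ≈ 1.02 mA

Conductances: ΣG = 1/24.2 + 1/18.2 + 1/1.69 + 1/6.80 = 0.8350 (1/Ω).
Current divider: I(R_a) = I_in · G_k/ΣG = 20.7 × (0.04132/0.8350) = 20.7 × 0.04949 = 1.024 mA.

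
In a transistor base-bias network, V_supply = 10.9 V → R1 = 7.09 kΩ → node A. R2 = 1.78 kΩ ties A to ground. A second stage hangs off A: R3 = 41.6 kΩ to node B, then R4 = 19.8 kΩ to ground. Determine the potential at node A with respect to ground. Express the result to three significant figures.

V_A ≈ 2.14 V

Looking into the second stage from A: R3 + R4 = 61.40 kΩ appears in parallel with R2.
R2 ‖ (R3+R4) = 1.730 kΩ.
So V_A = 10.9 × 0.1961 = 2.138 V.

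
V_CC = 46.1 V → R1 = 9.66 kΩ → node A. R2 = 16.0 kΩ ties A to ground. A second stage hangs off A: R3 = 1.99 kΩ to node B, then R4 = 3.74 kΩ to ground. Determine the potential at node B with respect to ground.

V_B ≈ 9.15 V

The second stage (R3 + R4 = 5.730 kΩ) loads node A in parallel with R2.
Effective lower resistance at A: R2 ‖ 5.730 = 4.219 kΩ.
So V_A = 46.1 × 0.3040 = 14.01 V.
V_B = V_A × 0.6527 = 9.147 V.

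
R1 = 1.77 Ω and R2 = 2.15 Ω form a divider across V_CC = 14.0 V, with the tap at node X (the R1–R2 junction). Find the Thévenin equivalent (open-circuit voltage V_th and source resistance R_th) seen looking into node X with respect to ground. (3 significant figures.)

V_th ≈ 7.68 V, R_th ≈ 0.971 Ω

Open-circuit (no load on X): V_th = V_CC · R2/(R1 + R2) = 14.0 × 2.15/(1.770 + 2.15) = 7.679 V.
Looking into X with the source shorted: R_th = R1·R2/(R1+R2) = 1.770 × 2.15/3.920 = 0.9708 Ω.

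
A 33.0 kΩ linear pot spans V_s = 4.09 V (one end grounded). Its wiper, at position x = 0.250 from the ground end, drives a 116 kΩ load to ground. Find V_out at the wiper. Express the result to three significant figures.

Lower segment x·R_p = 8.250 kΩ; upper segment (1−x)·R_p = 24.75 kΩ.
Lower segment in parallel with the load: 8.250 ‖ 116 = 7.702 kΩ.
V_out = 4.09 × 7.702/(24.75 + 7.702) = 0.9707 V.

V_out ≈ 0.971 V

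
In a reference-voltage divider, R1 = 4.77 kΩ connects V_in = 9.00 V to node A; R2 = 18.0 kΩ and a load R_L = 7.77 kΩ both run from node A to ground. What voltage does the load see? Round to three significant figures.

First combine the lower leg with the load: R2 ‖ R_L = 5.427 kΩ.
Voltage divider with the loaded lower leg: V_out = 9.00 × 5.427/(4.77 + 5.427) = 9.00 × 0.5322 = 4.790 V.

V_out ≈ 4.79 V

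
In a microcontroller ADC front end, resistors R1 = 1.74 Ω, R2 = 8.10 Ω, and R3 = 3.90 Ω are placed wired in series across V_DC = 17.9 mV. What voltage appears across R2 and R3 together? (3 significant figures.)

V ≈ 15.6 mV

ΣR = 1.74 + 8.10 + 3.90 = 13.74 Ω.
R_{R2..R3} = 8.10 + 3.90 = 12.00 Ω.
By the voltage-divider rule, V = 17.9 × 12.00/13.74 = 15.63 mV.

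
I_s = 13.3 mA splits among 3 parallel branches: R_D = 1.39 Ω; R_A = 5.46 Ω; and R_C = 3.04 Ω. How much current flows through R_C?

ΣG = 1/1.39 + 1/5.46 + 1/3.04 = 1.232.
Current divider: I(R_C) = I_s · G_k/ΣG = 13.3 × (0.3289/1.232) = 13.3 × 0.2671 = 3.553 mA.

I ≈ 3.55 mA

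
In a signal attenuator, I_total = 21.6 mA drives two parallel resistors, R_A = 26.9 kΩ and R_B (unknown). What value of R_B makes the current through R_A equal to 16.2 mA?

The fraction through R_A equals R_B/(R_A+R_B).
16.2/21.6 = R_B/(R_A + R_B) → R_B = R_A · (0.7500)/(1 − 0.7500) = 26.9 × 3.000 = 80.70 kΩ.

R_B ≈ 80.7 kΩ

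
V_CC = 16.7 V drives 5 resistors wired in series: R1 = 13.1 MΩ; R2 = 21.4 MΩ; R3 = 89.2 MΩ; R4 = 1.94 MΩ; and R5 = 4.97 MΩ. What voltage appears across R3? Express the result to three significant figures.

V ≈ 11.4 V

Total series resistance ΣR = 13.1 + 21.4 + 89.2 + 1.94 + 4.97 = 130.6 MΩ.
By the voltage-divider rule, V = 16.7 × 89.20/130.6 = 11.41 V.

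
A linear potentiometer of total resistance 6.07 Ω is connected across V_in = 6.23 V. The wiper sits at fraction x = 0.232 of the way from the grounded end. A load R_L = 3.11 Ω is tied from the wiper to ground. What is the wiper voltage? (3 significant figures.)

V_out ≈ 1.07 V

Split the track: R_lower = x·R_p = 1.408 Ω, R_upper = (1−x)·R_p = 4.662 Ω.
(x·R_p) ‖ R_L = 0.9693 Ω.
Loaded-divider output: V_out = 6.23 × 0.1721 = 1.072 V.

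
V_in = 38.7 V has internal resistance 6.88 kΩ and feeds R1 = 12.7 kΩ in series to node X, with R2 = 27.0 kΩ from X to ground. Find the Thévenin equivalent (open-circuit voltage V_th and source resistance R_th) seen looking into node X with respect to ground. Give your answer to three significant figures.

R1' = 6.88 + 12.7 = 19.58 kΩ (source resistance + R1).
V_th is the unloaded tap voltage: V_in · R2/(R1'+R2) = 38.7 × 0.5796 = 22.43 V.
Looking into X with the source shorted: R_th = R1'·R2/(R1'+R2) = 19.58 × 27.0/46.58 = 11.35 kΩ.

V_th ≈ 22.4 V, R_th ≈ 11.3 kΩ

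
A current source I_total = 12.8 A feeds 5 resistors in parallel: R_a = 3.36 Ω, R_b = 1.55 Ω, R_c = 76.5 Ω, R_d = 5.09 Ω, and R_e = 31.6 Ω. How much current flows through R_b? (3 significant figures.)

Total conductance ΣG = 1/3.36 + 1/1.55 + 1/76.5 + 1/5.09 + 1/31.6 = 1.184 (units of 1/Ω).
By the current-divider rule, I = I_total · G_k/ΣG = 12.8 × 0.5449 = 6.975 A.

I ≈ 6.97 A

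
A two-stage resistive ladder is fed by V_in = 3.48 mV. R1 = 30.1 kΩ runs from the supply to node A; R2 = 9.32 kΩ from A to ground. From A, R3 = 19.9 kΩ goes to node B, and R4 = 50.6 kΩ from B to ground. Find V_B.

V_B ≈ 0.536 mV

Node A sees R2 in parallel with the series input of stage 2, R3 + R4 = 70.50 kΩ.
Effective lower resistance at A: R2 ‖ 70.50 = 8.232 kΩ.
First divider: V_A = V_in · 8.232/(30.1 + 8.232) = 0.7473 mV.
Stage 2 is unloaded, so V_B = V_A · R4/(R3+R4) = 0.7473 × 50.6/70.50 = 0.5364 mV.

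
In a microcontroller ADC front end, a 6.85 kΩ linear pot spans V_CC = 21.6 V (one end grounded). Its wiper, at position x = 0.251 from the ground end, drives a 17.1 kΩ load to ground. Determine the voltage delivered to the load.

The pot divides into 5.131 kΩ above the wiper and 1.719 kΩ below.
(x·R_p) ‖ R_L = 1.562 kΩ.
V_out = 21.6 × 1.562/(5.131 + 1.562) = 5.042 V.
(Unloaded: V_out = x·V_CC = 5.42 V.)

V_out ≈ 5.04 V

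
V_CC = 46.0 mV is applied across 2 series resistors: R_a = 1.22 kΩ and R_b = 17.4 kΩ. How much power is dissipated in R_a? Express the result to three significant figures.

P ≈ 7.45 nW

Series current I = V_CC/ΣR = 46.0/18.62 = 2.470 µA.
V(R_a) = I·R = 3.014 mV; P = V·I = 3.014 × 2.470 = 7.446 nW.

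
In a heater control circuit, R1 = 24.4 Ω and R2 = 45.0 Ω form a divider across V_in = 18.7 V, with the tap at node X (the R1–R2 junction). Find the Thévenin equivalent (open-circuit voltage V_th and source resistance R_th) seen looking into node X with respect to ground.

Open-circuit (no load on X): V_th = V_in · R2/(R1 + R2) = 18.7 × 45.0/(24.40 + 45.0) = 12.13 V.
With V_in suppressed (replaced by a short), R_th = R1 ‖ R2 = (24.40 × 45.0)/(24.40 + 45.0) = 15.82 Ω.

V_th ≈ 12.1 V, R_th ≈ 15.8 Ω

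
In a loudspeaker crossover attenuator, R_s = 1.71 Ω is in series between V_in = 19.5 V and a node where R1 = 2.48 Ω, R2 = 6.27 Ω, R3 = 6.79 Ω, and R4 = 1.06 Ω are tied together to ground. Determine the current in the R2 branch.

I ≈ 0.813 A

Equivalent of the parallel group: R_p = 0.6048 Ω.
V_A = 19.5 × 0.6048/2.315 = 5.095 V.
Branch current I = V_A/R2 = 5.095/6.27 = 0.8126 A.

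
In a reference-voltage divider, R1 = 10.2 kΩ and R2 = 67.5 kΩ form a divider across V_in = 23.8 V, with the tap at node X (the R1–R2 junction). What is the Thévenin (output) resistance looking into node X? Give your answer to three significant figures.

R_th ≈ 8.86 kΩ

Zeroing V_in shorts the top of R1 to ground, so R_th = R1 ‖ R2 = 8.861 kΩ.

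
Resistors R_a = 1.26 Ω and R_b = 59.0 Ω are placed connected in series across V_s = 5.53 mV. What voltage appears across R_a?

Series total: ΣR = 1.26 + 59.0 = 60.26 Ω.
Voltage divider: V = V_s · (1.260 / 60.26) = 5.53 × 0.02091 = 0.1156 mV.

V ≈ 0.116 mV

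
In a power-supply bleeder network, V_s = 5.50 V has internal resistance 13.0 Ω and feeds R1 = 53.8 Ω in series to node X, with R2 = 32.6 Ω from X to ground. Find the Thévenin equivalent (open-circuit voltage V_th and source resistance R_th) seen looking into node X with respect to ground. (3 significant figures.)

R1' = 13.0 + 53.8 = 66.80 Ω (source resistance + R1).
Open-circuit (no load on X): V_th = V_s · R2/(R1' + R2) = 5.50 × 32.6/(66.80 + 32.6) = 1.804 V.
Looking into X with the source shorted: R_th = R1'·R2/(R1'+R2) = 66.80 × 32.6/99.40 = 21.91 Ω.

V_th ≈ 1.80 V, R_th ≈ 21.9 Ω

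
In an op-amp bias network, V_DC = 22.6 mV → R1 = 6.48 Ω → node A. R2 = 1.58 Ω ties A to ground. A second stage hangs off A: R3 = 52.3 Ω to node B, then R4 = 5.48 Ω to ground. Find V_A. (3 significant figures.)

Node A sees R2 in parallel with the series input of stage 2, R3 + R4 = 57.78 Ω.
R2 ‖ (R3+R4) = 1.538 Ω.
So V_A = 22.6 × 0.1918 = 4.335 mV.

V_A ≈ 4.33 mV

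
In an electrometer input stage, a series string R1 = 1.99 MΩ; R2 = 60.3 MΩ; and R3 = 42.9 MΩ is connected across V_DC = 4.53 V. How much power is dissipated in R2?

P ≈ 0.112 µW

The common current is I = 4.53/105.2 = 0.04306 µA.
P = I²R = 0.001855 × 60.3 = 0.1118 µW.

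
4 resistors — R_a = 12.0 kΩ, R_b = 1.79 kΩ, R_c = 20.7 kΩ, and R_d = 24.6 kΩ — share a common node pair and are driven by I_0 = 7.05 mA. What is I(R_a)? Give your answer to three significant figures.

I ≈ 0.804 mA

Total conductance ΣG = 1/12.0 + 1/1.79 + 1/20.7 + 1/24.6 = 0.7310 (units of 1/kΩ).
Current divider: I(R_a) = I_0 · G_k/ΣG = 7.05 × (0.08333/0.7310) = 7.05 × 0.1140 = 0.8037 mA.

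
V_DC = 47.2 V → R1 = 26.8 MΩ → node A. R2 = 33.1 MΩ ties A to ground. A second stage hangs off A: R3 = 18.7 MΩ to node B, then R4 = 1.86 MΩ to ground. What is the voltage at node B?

V_B ≈ 1.37 V

Node A sees R2 in parallel with the series input of stage 2, R3 + R4 = 20.56 MΩ.
Effective lower resistance at A: R2 ‖ 20.56 = 12.68 MΩ.
So V_A = 47.2 × 0.3212 = 15.16 V.
V_B = V_A × 0.09047 = 1.372 V.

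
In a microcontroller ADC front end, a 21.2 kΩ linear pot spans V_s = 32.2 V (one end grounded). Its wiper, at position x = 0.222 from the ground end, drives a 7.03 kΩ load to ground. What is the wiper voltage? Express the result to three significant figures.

V_out ≈ 4.70 V

Split the track: R_lower = x·R_p = 4.706 kΩ, R_upper = (1−x)·R_p = 16.49 kΩ.
R_L loads the lower segment: effective lower R = 2.819 kΩ.
V_out = 32.2 × 2.819/(16.49 + 2.819) = 4.700 V.
(Unloaded: V_out = x·V_s = 7.15 V.)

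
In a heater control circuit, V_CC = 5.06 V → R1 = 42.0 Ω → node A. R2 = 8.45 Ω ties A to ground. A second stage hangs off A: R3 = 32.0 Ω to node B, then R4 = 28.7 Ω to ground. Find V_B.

V_B ≈ 0.359 V

The second stage (R3 + R4 = 60.70 Ω) loads node A in parallel with R2.
R2 ‖ (R3+R4) = 7.417 Ω.
V_A = 5.06 × 7.417/(42.0 + 7.417) = 0.7595 V.
Stage 2 is unloaded, so V_B = V_A · R4/(R3+R4) = 0.7595 × 28.7/60.70 = 0.3591 V.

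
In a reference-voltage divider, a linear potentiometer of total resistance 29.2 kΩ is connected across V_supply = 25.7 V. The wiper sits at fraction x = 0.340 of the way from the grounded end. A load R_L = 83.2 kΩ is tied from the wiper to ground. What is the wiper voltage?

V_out ≈ 8.10 V

Lower segment x·R_p = 9.928 kΩ; upper segment (1−x)·R_p = 19.27 kΩ.
Lower segment in parallel with the load: 9.928 ‖ 83.2 = 8.870 kΩ.
Loaded-divider output: V_out = 25.7 × 0.3152 = 8.100 V.
(Unloaded: V_out = x·V_supply = 8.74 V.)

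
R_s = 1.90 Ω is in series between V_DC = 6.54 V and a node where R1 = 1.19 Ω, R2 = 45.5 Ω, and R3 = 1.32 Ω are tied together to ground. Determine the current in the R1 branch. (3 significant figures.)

I ≈ 1.35 A

Equivalent of the parallel group: R_p = 0.6173 Ω.
Node voltage V_A = V_DC · R_p/(R_s + R_p) = 6.54 × 0.2452 = 1.604 V.
I(R1) = V_A / R1 = 1.604/1.19 = 1.348 A.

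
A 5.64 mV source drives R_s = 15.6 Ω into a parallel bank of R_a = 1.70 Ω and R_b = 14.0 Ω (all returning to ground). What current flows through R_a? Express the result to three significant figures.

Combine the parallel branches: R_p = (1/1.70 + 1/14.0)⁻¹ = 1.516 Ω.
V_A = 5.64 × 1.516/17.12 = 0.4995 mV.
Branch current I = V_A/R_a = 0.4995/1.70 = 0.2938 mA.

I ≈ 0.294 mA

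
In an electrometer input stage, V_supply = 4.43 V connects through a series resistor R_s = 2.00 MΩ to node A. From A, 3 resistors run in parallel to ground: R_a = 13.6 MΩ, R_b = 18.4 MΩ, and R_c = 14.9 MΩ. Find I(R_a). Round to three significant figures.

I ≈ 0.234 µA

Equivalent of the parallel group: R_p = 5.128 MΩ.
V_A = 4.43 × 5.128/7.128 = 3.187 V.
Branch current I = V_A/R_a = 3.187/13.6 = 0.2343 µA.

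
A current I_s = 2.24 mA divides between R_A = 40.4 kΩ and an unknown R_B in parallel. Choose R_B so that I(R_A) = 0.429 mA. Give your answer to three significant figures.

R_B ≈ 9.57 kΩ

In a two-way split, I_A/I_s = R_B/(R_A + R_B).
With f = 0.1915, R_B = R_A · f/(1−f) = 40.4 × 0.2369 = 9.570 kΩ.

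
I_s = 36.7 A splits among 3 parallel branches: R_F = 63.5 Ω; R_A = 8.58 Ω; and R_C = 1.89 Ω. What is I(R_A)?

Conductances: ΣG = 1/63.5 + 1/8.58 + 1/1.89 = 0.6614 (1/Ω).
By the current-divider rule, I = I_s · G_k/ΣG = 36.7 × 0.1762 = 6.467 A.

I ≈ 6.47 A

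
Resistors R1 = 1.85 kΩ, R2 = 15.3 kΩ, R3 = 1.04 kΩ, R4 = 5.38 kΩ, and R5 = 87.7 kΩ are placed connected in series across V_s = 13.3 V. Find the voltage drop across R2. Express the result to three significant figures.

Total series resistance ΣR = 1.85 + 15.3 + 1.04 + 5.38 + 87.7 = 111.3 kΩ.
By the voltage-divider rule, V = 13.3 × 15.30/111.3 = 1.829 V.

V ≈ 1.83 V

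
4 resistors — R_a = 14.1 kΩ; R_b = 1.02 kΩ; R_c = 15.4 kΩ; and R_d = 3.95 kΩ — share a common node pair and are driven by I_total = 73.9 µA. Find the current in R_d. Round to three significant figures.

I ≈ 13.7 µA

ΣG = 1/14.1 + 1/1.02 + 1/15.4 + 1/3.95 = 1.369.
R_d takes the fraction G_k/ΣG = 0.2532/1.369 = 0.1849, so I = 73.9 × 0.1849 = 13.66 µA.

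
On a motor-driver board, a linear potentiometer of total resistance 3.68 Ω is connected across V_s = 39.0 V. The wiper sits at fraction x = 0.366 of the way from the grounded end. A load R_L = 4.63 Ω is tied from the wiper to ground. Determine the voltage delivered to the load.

V_out ≈ 12.1 V

Split the track: R_lower = x·R_p = 1.347 Ω, R_upper = (1−x)·R_p = 2.333 Ω.
(x·R_p) ‖ R_L = 1.043 Ω.
Loaded-divider output: V_out = 39.0 × 0.3090 = 12.05 V.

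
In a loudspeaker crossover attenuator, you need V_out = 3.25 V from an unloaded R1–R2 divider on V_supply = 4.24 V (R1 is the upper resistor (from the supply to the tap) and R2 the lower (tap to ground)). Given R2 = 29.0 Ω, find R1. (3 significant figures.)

V_out/V_supply = R2/(R1+R2) = 0.7665.
So R1 = R2 · (V_supply/V_out − 1) = 29.0 × (4.24/3.25 − 1) = 29.0 × 0.3046 = 8.834 Ω.

R1 ≈ 8.83 Ω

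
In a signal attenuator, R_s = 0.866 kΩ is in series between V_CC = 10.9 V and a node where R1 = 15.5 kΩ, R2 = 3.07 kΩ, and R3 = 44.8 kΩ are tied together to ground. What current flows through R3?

I ≈ 0.179 mA

Parallel bank: R_p = 1/(1/15.5 + 1/3.07 + 1/44.8) = 2.424 kΩ.
V_A by voltage divider: V_A = 10.9 × 2.424/(0.866 + 2.424) = 8.031 V.
I(R3) = V_A / R3 = 8.031/44.8 = 0.1793 mA.
(Check via current divider: I_total = 3.313 mA; share G_k/ΣG = 0.05410 → same result.)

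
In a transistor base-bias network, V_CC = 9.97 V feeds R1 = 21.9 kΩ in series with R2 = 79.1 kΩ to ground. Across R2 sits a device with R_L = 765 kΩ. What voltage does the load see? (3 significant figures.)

V_out ≈ 7.64 V

The load sits in parallel with R2, giving an effective lower resistance R2' = R2·R_L/(R2+R_L) = 71.69 kΩ.
Now apply the divider: V_out = 9.97 × 0.7660 = 7.637 V.
(Unloaded it would be 7.81 V; the load pulls it down.)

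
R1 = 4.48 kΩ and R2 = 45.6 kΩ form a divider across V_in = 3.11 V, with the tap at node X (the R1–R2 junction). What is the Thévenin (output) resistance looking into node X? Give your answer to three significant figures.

With V_in suppressed (replaced by a short), R_th = R1 ‖ R2 = (4.480 × 45.6)/(4.480 + 45.6) = 4.079 kΩ.

R_th ≈ 4.08 kΩ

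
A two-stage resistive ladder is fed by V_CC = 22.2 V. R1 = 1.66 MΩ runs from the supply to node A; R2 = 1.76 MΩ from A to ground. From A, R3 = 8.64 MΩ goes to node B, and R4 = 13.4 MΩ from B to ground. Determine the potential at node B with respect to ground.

Node A sees R2 in parallel with the series input of stage 2, R3 + R4 = 22.04 MΩ.
Effective lower resistance at A: R2 ‖ 22.04 = 1.630 MΩ.
First divider: V_A = V_CC · 1.630/(1.66 + 1.630) = 11.00 V.
Stage 2 is unloaded, so V_B = V_A · R4/(R3+R4) = 11.00 × 13.4/22.04 = 6.687 V.

V_B ≈ 6.69 V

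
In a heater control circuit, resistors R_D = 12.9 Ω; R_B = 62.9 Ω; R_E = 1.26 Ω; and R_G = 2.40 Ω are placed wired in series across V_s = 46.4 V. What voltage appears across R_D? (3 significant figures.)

V ≈ 7.53 V

Total series resistance ΣR = 12.9 + 62.9 + 1.26 + 2.40 = 79.46 Ω.
V = V_s · R/ΣR = 46.4 × 0.1623 = 7.533 V.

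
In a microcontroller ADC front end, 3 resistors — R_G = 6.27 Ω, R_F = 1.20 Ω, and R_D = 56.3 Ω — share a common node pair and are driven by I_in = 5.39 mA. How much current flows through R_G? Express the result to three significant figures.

I ≈ 0.851 mA

ΣG = 1/6.27 + 1/1.20 + 1/56.3 = 1.011.
Current divider: I(R_G) = I_in · G_k/ΣG = 5.39 × (0.1595/1.011) = 5.39 × 0.1578 = 0.8506 mA.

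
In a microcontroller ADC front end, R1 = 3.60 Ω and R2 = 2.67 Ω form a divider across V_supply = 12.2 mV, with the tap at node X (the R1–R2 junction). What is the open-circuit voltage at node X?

V_th ≈ 5.20 mV

With X open, the divider is unloaded: V_th = 12.2 × 2.67/6.270 = 5.195 mV.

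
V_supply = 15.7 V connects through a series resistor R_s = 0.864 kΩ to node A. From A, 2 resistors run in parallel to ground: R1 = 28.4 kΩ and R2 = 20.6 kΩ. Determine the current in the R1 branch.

Equivalent of the parallel group: R_p = 11.94 kΩ.
Node voltage V_A = V_supply · R_p/(R_s + R_p) = 15.7 × 0.9325 = 14.64 V.
I(R1) = V_A / R1 = 14.64/28.4 = 0.5155 mA.
(Check via current divider: I_total = 1.226 mA; share G_k/ΣG = 0.4204 → same result.)

I ≈ 0.516 mA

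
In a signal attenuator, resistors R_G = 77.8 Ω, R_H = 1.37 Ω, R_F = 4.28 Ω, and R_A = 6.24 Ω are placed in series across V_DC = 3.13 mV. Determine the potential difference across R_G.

V ≈ 2.72 mV

Total series resistance ΣR = 77.8 + 1.37 + 4.28 + 6.24 = 89.69 Ω.
By the voltage-divider rule, V = 3.13 × 77.80/89.69 = 2.715 mV.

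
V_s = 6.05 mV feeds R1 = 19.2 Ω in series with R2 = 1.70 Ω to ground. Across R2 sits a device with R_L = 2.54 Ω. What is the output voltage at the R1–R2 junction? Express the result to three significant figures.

V_out ≈ 0.305 mV

First combine the lower leg with the load: R2 ‖ R_L = 1.018 Ω.
Voltage divider with the loaded lower leg: V_out = 6.05 × 1.018/(19.2 + 1.018) = 6.05 × 0.05037 = 0.3047 mV.
(Unloaded it would be 0.492 mV; the load pulls it down.)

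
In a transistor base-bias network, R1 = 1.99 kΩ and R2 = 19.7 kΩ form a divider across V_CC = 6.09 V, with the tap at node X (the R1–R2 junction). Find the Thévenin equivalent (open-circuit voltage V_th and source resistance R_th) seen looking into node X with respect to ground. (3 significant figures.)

V_th ≈ 5.53 V, R_th ≈ 1.81 kΩ

V_th is the unloaded tap voltage: V_CC · R2/(R1+R2) = 6.09 × 0.9083 = 5.531 V.
Zeroing V_CC shorts the top of R1 to ground, so R_th = R1 ‖ R2 = 1.807 kΩ.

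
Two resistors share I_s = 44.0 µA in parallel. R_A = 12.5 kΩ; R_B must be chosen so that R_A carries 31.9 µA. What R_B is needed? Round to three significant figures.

The fraction through R_A equals R_B/(R_A+R_B).
31.9/44.0 = R_B/(R_A + R_B) → R_B = R_A · (0.7250)/(1 − 0.7250) = 12.5 × 2.636 = 32.95 kΩ.

R_B ≈ 33.0 kΩ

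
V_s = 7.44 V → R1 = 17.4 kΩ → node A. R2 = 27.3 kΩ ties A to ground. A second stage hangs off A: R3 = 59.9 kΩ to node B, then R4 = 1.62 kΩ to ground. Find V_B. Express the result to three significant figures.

V_B ≈ 0.102 V

The second stage (R3 + R4 = 61.52 kΩ) loads node A in parallel with R2.
Effective lower resistance at A: R2 ‖ 61.52 = 18.91 kΩ.
So V_A = 7.44 × 0.5208 = 3.875 V.
Stage 2 is unloaded, so V_B = V_A · R4/(R3+R4) = 3.875 × 1.62/61.52 = 0.1020 V.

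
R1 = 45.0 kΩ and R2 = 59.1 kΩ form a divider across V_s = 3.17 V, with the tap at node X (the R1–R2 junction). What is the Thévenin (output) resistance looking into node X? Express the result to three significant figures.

Zeroing V_s shorts the top of R1 to ground, so R_th = R1 ‖ R2 = 25.55 kΩ.

R_th ≈ 25.5 kΩ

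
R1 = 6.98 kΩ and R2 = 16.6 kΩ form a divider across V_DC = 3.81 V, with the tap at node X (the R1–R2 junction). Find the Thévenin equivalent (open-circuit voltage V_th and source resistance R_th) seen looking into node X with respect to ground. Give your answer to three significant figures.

V_th ≈ 2.68 V, R_th ≈ 4.91 kΩ

Open-circuit (no load on X): V_th = V_DC · R2/(R1 + R2) = 3.81 × 16.6/(6.980 + 16.6) = 2.682 V.
With V_DC suppressed (replaced by a short), R_th = R1 ‖ R2 = (6.980 × 16.6)/(6.980 + 16.6) = 4.914 kΩ.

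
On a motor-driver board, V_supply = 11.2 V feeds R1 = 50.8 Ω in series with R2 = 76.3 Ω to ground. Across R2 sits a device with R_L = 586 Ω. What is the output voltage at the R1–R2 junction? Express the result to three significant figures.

V_out ≈ 6.39 V

First combine the lower leg with the load: R2 ‖ R_L = 67.51 Ω.
Now apply the divider: V_out = 11.2 × 0.5706 = 6.391 V.
(Unloaded it would be 6.72 V; the load pulls it down.)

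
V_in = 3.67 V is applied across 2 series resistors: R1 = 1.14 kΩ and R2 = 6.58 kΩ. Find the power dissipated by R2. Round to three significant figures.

P ≈ 1.49 mW

ΣR = 7.720 kΩ → I = 3.67/7.720 = 0.4754 mA.
V(R2) = I·R = 3.128 V; P = V·I = 3.128 × 0.4754 = 1.487 mW.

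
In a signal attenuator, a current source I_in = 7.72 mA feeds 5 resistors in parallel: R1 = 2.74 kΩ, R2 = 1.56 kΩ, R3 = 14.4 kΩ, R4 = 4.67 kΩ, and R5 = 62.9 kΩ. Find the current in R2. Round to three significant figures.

Conductances: ΣG = 1/2.74 + 1/1.56 + 1/14.4 + 1/4.67 + 1/62.9 = 1.305 (1/kΩ).
Current divider: I(R2) = I_in · G_k/ΣG = 7.72 × (0.6410/1.305) = 7.72 × 0.4910 = 3.791 mA.

I ≈ 3.79 mA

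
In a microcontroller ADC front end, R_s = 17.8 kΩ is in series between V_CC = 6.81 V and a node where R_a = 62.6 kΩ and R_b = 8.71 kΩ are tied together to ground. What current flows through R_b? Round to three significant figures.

Equivalent of the parallel group: R_p = 7.646 kΩ.
Node voltage V_A = V_CC · R_p/(R_s + R_p) = 6.81 × 0.3005 = 2.046 V.
I(R_b) = V_A / R_b = 2.046/8.71 = 0.2349 mA.
(Equivalently: I_total = 0.2676 mA, then current-divider fraction G_k/ΣG = 0.8779.)

I ≈ 0.235 mA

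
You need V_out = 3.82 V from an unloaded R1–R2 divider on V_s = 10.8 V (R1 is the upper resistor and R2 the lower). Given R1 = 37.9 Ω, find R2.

V_out/V_s = R2/(R1+R2) = 0.3537.
So R2 = R1 · V_out/(V_s − V_out) = 37.9 × 3.82/(10.8 − 3.82) = 37.9 × 0.5473 = 20.74 Ω.

R2 ≈ 20.7 Ω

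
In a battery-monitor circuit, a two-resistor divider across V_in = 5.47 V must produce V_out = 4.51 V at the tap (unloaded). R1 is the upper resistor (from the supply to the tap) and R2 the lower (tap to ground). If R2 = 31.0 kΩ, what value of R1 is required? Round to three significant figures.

The divider ratio is R2/(R1+R2) = 4.51/5.47 = 0.8245.
Rearranging, R1 = R2·(1−k)/k = 31.0 × 0.2129 = 6.599 kΩ.

R1 ≈ 6.60 kΩ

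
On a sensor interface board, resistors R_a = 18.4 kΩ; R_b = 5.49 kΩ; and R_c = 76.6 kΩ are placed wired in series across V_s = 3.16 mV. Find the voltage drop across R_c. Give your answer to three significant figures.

V ≈ 2.41 mV

Total series resistance ΣR = 18.4 + 5.49 + 76.6 = 100.5 kΩ.
By the voltage-divider rule, V = 3.16 × 76.60/100.5 = 2.409 mV.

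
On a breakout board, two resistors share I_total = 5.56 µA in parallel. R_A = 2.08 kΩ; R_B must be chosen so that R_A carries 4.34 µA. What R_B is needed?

R_B ≈ 7.40 kΩ

In a two-way split, I_A/I_total = R_B/(R_A + R_B).
With f = 0.7806, R_B = R_A · f/(1−f) = 2.08 × 3.557 = 7.399 kΩ.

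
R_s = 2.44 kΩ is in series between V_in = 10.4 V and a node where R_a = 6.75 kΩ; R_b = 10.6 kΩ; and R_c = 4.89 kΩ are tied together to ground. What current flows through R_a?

I ≈ 0.737 mA

Combine the parallel branches: R_p = (1/6.75 + 1/10.6 + 1/4.89)⁻¹ = 2.237 kΩ.
V_A by voltage divider: V_A = 10.4 × 2.237/(2.44 + 2.237) = 4.975 V.
Branch current I = V_A/R_a = 4.975/6.75 = 0.7370 mA.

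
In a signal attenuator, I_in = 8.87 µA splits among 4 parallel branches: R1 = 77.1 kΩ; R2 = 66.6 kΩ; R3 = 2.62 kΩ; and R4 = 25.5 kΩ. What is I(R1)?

I ≈ 0.256 µA

Conductances: ΣG = 1/77.1 + 1/66.6 + 1/2.62 + 1/25.5 = 0.4489 (1/kΩ).
Current divider: I(R1) = I_in · G_k/ΣG = 8.87 × (0.01297/0.4489) = 8.87 × 0.02889 = 0.2563 µA.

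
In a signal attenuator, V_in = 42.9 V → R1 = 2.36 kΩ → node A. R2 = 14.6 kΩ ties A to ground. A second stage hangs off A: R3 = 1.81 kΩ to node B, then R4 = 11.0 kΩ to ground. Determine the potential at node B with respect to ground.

Node A sees R2 in parallel with the series input of stage 2, R3 + R4 = 12.81 kΩ.
R2 ‖ (R3+R4) = 6.823 kΩ.
V_A = 42.9 × 6.823/(2.36 + 6.823) = 31.88 V.
Then the unloaded second divider: V_B = V_A × R4/(R3+R4) = 31.88 × 0.8587 = 27.37 V.

V_B ≈ 27.4 V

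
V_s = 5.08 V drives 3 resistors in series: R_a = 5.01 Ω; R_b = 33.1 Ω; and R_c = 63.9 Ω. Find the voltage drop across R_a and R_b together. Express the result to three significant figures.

Total series resistance ΣR = 5.01 + 33.1 + 63.9 = 102.0 Ω.
R_{R_a..R_b} = 5.01 + 33.1 = 38.11 Ω.
V = V_s · R/ΣR = 5.08 × 0.3736 = 1.898 V.

V ≈ 1.90 V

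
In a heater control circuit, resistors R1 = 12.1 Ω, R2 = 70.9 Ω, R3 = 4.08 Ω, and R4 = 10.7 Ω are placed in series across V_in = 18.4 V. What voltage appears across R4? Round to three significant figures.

V ≈ 2.01 V

Total series resistance ΣR = 12.1 + 70.9 + 4.08 + 10.7 = 97.78 Ω.
Voltage divider: V = V_in · (10.70 / 97.78) = 18.4 × 0.1094 = 2.013 V.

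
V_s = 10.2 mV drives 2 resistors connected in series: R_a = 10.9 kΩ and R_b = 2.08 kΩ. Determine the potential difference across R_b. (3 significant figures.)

Series total: ΣR = 10.9 + 2.08 = 12.98 kΩ.
Voltage divider: V = V_s · (2.080 / 12.98) = 10.2 × 0.1602 = 1.635 mV.

V ≈ 1.63 mV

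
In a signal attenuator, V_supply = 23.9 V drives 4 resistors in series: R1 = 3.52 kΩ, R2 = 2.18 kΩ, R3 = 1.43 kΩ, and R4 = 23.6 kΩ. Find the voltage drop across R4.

V ≈ 18.4 V

ΣR = 3.52 + 2.18 + 1.43 + 23.6 = 30.73 kΩ.
V = V_supply · R/ΣR = 23.9 × 0.7680 = 18.35 V.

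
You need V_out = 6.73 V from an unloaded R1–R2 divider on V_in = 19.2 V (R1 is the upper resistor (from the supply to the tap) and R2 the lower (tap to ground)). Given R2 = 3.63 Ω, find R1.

R1 ≈ 6.73 Ω

Required fraction k = V_out/V_in = 0.3505.
Rearranging, R1 = R2·(1−k)/k = 3.63 × 1.853 = 6.726 Ω.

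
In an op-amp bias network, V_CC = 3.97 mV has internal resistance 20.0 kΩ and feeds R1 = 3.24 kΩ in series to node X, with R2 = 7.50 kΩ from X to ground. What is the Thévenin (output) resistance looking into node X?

R_th ≈ 5.67 kΩ

R1' = 20.0 + 3.24 = 23.24 kΩ (source resistance + R1).
Looking into X with the source shorted: R_th = R1'·R2/(R1'+R2) = 23.24 × 7.50/30.74 = 5.670 kΩ.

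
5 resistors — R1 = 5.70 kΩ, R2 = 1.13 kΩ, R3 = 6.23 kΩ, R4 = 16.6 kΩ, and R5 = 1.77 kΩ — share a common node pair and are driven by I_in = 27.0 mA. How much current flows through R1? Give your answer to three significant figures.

Total conductance ΣG = 1/5.70 + 1/1.13 + 1/6.23 + 1/16.6 + 1/1.77 = 1.846 (units of 1/kΩ).
Current divider: I(R1) = I_in · G_k/ΣG = 27.0 × (0.1754/1.846) = 27.0 × 0.09503 = 2.566 mA.

I ≈ 2.57 mA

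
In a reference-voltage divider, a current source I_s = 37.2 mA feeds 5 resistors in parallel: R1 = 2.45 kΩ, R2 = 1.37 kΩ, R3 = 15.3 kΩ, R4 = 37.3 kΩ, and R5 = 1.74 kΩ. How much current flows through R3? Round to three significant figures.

Total conductance ΣG = 1/2.45 + 1/1.37 + 1/15.3 + 1/37.3 + 1/1.74 = 1.805 (units of 1/kΩ).
R3 takes the fraction G_k/ΣG = 0.06536/1.805 = 0.03621, so I = 37.2 × 0.03621 = 1.347 mA.

I ≈ 1.35 mA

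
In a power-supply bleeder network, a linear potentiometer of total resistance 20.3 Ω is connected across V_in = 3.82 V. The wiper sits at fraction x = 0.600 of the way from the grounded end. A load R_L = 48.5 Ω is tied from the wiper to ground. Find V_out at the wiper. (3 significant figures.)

V_out ≈ 2.08 V

Split the track: R_lower = x·R_p = 12.18 Ω, R_upper = (1−x)·R_p = 8.120 Ω.
(x·R_p) ‖ R_L = 9.735 Ω.
Then V_out = V_in · 9.735/(8.120 + 9.735) = 2.083 V.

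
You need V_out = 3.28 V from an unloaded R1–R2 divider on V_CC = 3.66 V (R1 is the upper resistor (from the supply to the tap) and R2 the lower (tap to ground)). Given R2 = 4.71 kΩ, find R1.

Required fraction k = V_out/V_CC = 0.8962.
Rearranging, R1 = R2·(1−k)/k = 4.71 × 0.1159 = 0.5457 kΩ.

R1 ≈ 0.546 kΩ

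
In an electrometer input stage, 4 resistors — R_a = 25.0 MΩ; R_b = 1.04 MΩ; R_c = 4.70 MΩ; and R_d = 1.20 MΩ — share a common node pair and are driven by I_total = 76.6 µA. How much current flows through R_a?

I ≈ 1.50 µA

Conductances: ΣG = 1/25.0 + 1/1.04 + 1/4.70 + 1/1.20 = 2.048 (1/MΩ).
Current divider: I(R_a) = I_total · G_k/ΣG = 76.6 × (0.04000/2.048) = 76.6 × 0.01953 = 1.496 µA.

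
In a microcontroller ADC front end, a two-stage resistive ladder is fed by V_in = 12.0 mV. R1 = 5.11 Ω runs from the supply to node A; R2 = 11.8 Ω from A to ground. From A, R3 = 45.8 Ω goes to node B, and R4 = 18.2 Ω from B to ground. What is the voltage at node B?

Looking into the second stage from A: R3 + R4 = 64.00 Ω appears in parallel with R2.
Effective lower resistance at A: R2 ‖ 64.00 = 9.963 Ω.
V_A = 12.0 × 9.963/(5.11 + 9.963) = 7.932 mV.
V_B = V_A × 0.2844 = 2.256 mV.

V_B ≈ 2.26 mV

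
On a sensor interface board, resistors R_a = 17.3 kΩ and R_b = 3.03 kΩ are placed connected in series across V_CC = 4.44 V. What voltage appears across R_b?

Series total: ΣR = 17.3 + 3.03 = 20.33 kΩ.
Voltage divider: V = V_CC · (3.030 / 20.33) = 4.44 × 0.1490 = 0.6617 V.

V ≈ 0.662 V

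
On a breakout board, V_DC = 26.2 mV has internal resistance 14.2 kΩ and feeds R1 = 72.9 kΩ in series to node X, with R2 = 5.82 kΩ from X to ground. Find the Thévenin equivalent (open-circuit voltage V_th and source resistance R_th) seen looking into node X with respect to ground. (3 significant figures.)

V_th ≈ 1.64 mV, R_th ≈ 5.46 kΩ

R1' = 14.2 + 72.9 = 87.10 kΩ (source resistance + R1).
With X open, the divider is unloaded: V_th = 26.2 × 5.82/92.92 = 1.641 mV.
With V_DC suppressed (replaced by a short), R_th = R1' ‖ R2 = (87.10 × 5.82)/(87.10 + 5.82) = 5.455 kΩ.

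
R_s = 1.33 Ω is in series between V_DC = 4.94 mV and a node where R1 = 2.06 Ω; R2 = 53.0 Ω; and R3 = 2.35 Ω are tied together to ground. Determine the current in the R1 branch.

Equivalent of the parallel group: R_p = 1.075 Ω.
Node voltage V_A = V_DC · R_p/(R_s + R_p) = 4.94 × 0.4471 = 2.209 mV.
I(R1) = V_A / R1 = 2.209/2.06 = 1.072 mA.

I ≈ 1.07 mA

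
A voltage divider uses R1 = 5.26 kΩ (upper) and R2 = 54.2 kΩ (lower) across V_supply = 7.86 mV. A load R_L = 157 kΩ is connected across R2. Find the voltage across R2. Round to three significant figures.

First combine the lower leg with the load: R2 ‖ R_L = 40.29 kΩ.
Voltage divider with the loaded lower leg: V_out = 7.86 × 40.29/(5.26 + 40.29) = 7.86 × 0.8845 = 6.952 mV.

V_out ≈ 6.95 mV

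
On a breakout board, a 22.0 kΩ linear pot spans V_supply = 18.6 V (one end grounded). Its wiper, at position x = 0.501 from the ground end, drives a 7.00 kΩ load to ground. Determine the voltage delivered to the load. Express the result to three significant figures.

V_out ≈ 5.22 V

Lower segment x·R_p = 11.02 kΩ; upper segment (1−x)·R_p = 10.98 kΩ.
(x·R_p) ‖ R_L = 4.281 kΩ.
Then V_out = V_supply · 4.281/(10.98 + 4.281) = 5.218 V.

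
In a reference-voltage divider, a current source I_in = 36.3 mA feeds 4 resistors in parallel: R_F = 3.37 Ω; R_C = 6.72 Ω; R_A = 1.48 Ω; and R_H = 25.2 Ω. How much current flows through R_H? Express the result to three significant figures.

ΣG = 1/3.37 + 1/6.72 + 1/1.48 + 1/25.2 = 1.161.
By the current-divider rule, I = I_in · G_k/ΣG = 36.3 × 0.03418 = 1.241 mA.

I ≈ 1.24 mA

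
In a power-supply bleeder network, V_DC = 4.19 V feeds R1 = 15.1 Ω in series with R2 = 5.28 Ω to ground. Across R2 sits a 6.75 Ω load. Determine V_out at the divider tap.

V_out ≈ 0.687 V

R2 ‖ R_L = (5.28 × 6.75)/(5.28 + 6.75) = 2.963 Ω.
Now apply the divider: V_out = 4.19 × 0.1640 = 0.6872 V.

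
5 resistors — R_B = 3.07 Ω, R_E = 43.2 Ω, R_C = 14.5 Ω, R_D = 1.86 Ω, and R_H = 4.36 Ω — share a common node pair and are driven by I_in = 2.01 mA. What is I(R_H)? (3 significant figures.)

ΣG = 1/3.07 + 1/43.2 + 1/14.5 + 1/1.86 + 1/4.36 = 1.185.
Current divider: I(R_H) = I_in · G_k/ΣG = 2.01 × (0.2294/1.185) = 2.01 × 0.1936 = 0.3891 mA.

I ≈ 0.389 mA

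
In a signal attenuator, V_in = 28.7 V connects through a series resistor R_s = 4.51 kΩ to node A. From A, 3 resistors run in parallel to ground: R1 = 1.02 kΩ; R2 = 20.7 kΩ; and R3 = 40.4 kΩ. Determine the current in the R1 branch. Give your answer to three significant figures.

I ≈ 4.89 mA

Equivalent of the parallel group: R_p = 0.9493 kΩ.
V_A = 28.7 × 0.9493/5.459 = 4.990 V.
Branch current I = V_A/R1 = 4.990/1.02 = 4.893 mA.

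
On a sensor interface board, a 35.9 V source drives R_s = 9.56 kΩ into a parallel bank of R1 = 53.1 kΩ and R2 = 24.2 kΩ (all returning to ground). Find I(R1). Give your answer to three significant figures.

Parallel bank: R_p = 1/(1/53.1 + 1/24.2) = 16.62 kΩ.
V_A = 35.9 × 16.62/26.18 = 22.79 V.
I(R1) = V_A / R1 = 22.79/53.1 = 0.4292 mA.

I ≈ 0.429 mA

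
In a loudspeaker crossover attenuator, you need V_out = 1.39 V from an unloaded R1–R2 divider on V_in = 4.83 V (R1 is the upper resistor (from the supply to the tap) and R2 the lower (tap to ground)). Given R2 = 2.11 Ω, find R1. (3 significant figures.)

The divider ratio is R2/(R1+R2) = 1.39/4.83 = 0.2878.
So R1 = R2 · (V_in/V_out − 1) = 2.11 × (4.83/1.39 − 1) = 2.11 × 2.475 = 5.222 Ω.

R1 ≈ 5.22 Ω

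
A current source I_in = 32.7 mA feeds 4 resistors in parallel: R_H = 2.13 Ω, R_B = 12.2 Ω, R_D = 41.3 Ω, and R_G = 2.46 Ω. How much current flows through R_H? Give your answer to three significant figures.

ΣG = 1/2.13 + 1/12.2 + 1/41.3 + 1/2.46 = 0.9822.
R_H takes the fraction G_k/ΣG = 0.4695/0.9822 = 0.4780, so I = 32.7 × 0.4780 = 15.63 mA.

I ≈ 15.6 mA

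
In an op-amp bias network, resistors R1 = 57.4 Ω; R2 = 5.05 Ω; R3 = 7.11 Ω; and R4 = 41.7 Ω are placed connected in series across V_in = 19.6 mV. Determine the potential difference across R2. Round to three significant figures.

V ≈ 0.890 mV

ΣR = 57.4 + 5.05 + 7.11 + 41.7 = 111.3 Ω.
By the voltage-divider rule, V = 19.6 × 5.050/111.3 = 0.8896 mV.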